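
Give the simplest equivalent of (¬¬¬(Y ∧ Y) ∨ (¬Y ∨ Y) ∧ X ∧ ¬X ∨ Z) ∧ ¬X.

(¬¬¬(Y ∧ Y) ∨ (¬Y ∨ Y) ∧ X ∧ ¬X ∨ Z) ∧ ¬X
= (¬(Y ∧ Y) ∨ (¬Y ∨ Y) ∧ X ∧ ¬X ∨ Z) ∧ ¬X   [double negation]
= (¬(Y ∧ Y) ∨ X ∧ ¬X ∨ Z) ∧ ¬X   [complement / identity]
= (¬(Y ∧ Y) ∨ Z) ∧ ¬X   [complement / identity]
= (¬Y ∨ Z) ∧ ¬X   [idempotence]

(¬Y ∨ Z) ∧ ¬X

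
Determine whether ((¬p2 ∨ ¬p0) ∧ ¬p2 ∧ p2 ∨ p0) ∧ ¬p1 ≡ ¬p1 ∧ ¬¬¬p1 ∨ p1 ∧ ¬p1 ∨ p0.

E1: ((¬p2 ∨ ¬p0) ∧ ¬p2 ∧ p2 ∨ p0) ∧ ¬p1
    = (¬p2 ∧ p2 ∨ p0) ∧ ¬p1
    = p0 ∧ ¬p1
E2: ¬p1 ∧ ¬¬¬p1 ∨ p1 ∧ ¬p1 ∨ p0
    = ¬p1 ∧ ¬p1 ∨ p1 ∧ ¬p1 ∨ p0
    = ¬p1 ∨ p0
These differ: at p0=1, p1=1, p2=0, E1 = 0 but E2 = 1.

No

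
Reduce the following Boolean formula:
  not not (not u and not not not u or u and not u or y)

not u or y

not not (not u and not not not u or u and not u or y)
= not u and not not not u or u and not u or y   (double negation)
= not u and not u or u and not u or y   (double negation)
= not u or y   (distribution)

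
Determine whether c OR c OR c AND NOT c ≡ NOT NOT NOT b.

No

E1: c OR c OR c AND NOT c
    = c OR c   (complement / identity)
    = c   (idempotence)
E2: NOT NOT NOT b
    = NOT b   (double negation)
These differ: at b=0, c=0, E1 = 0 but E2 = 1.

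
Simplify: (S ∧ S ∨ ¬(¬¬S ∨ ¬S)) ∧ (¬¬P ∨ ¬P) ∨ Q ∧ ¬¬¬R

(S ∧ S ∨ ¬(¬¬S ∨ ¬S)) ∧ (¬¬P ∨ ¬P) ∨ Q ∧ ¬¬¬R
= (S ∧ S ∨ ¬(¬¬S ∨ ¬S)) ∧ (P ∨ ¬P) ∨ Q ∧ ¬¬¬R   (double negation)
= (S ∧ S ∨ ¬(¬¬S ∨ ¬S)) ∧ (P ∨ ¬P) ∨ Q ∧ ¬R   (double negation)
= (S ∧ S ∨ ¬S ∧ S) ∧ (P ∨ ¬P) ∨ Q ∧ ¬R   (De Morgan)
= S ∧ (P ∨ ¬P) ∨ Q ∧ ¬R   (distribution)
= S ∨ Q ∧ ¬R   (complement / identity)

S ∨ Q ∧ ¬R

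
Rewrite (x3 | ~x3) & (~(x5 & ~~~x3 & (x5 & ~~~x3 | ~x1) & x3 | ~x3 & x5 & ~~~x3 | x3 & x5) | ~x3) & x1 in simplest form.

(~x5 | ~x3) & x1

(x3 | ~x3) & (~(x5 & ~~~x3 & (x5 & ~~~x3 | ~x1) & x3 | ~x3 & x5 & ~~~x3 | x3 & x5) | ~x3) & x1
= (x3 | ~x3) & (~(x5 & ~~~x3 & x3 | ~x3 & x5 & ~~~x3 | x3 & x5) | ~x3) & x1   (absorption)
= (x3 | ~x3) & (~(x5 & ~~~x3 | x3 & x5) | ~x3) & x1   (distribution)
= (x3 | ~x3) & (~(x5 & ~x3 | x3 & x5) | ~x3) & x1   (double negation)
= (~(x5 & ~x3 | x3 & x5) | ~x3) & x1   (complement / identity)
= (~x5 | ~x3) & x1   (distribution)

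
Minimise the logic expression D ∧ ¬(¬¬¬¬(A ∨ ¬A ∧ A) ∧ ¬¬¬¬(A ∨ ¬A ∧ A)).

D ∧ ¬A

D ∧ ¬(¬¬¬¬(A ∨ ¬A ∧ A) ∧ ¬¬¬¬(A ∨ ¬A ∧ A))
= D ∧ ¬¬¬¬¬(A ∨ ¬A ∧ A)
= D ∧ ¬¬¬¬¬A
= D ∧ ¬¬¬A
= D ∧ ¬A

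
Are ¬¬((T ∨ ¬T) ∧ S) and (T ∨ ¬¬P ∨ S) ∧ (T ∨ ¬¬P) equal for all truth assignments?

No

E1: ¬¬((T ∨ ¬T) ∧ S)
    = ¬¬S   [complement / identity]
    = S   [double negation]
E2: (T ∨ ¬¬P ∨ S) ∧ (T ∨ ¬¬P)
    = T ∨ ¬¬P   [absorption]
    = T ∨ P   [double negation]
These differ: at P=1, S=0, T=0, E1 = 0 but E2 = 1.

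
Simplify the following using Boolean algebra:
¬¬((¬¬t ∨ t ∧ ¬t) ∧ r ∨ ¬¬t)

t

¬¬((¬¬t ∨ t ∧ ¬t) ∧ r ∨ ¬¬t)
= ¬¬(¬¬t ∧ r ∨ ¬¬t)   (complement / identity)
= ¬¬¬¬t   (absorption)
= ¬¬t   (double negation)
= t   (double negation)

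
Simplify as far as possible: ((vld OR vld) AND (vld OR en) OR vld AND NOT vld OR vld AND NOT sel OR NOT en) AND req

((vld OR vld) AND (vld OR en) OR vld AND NOT vld OR vld AND NOT sel OR NOT en) AND req
= ((vld OR vld) AND (vld OR en) OR vld AND NOT sel OR NOT en) AND req   [complement / identity]
= (vld AND (vld OR en) OR vld AND NOT sel OR NOT en) AND req   [idempotence]
= (vld OR vld AND NOT sel OR NOT en) AND req   [absorption]
= (vld OR NOT en) AND req   [absorption]

(vld OR NOT en) AND req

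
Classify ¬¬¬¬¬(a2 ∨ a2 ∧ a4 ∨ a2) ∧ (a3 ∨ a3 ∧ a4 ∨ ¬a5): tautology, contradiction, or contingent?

contingent

¬¬¬¬¬(a2 ∨ a2 ∧ a4 ∨ a2) ∧ (a3 ∨ a3 ∧ a4 ∨ ¬a5)
= ¬¬¬(a2 ∨ a2 ∧ a4 ∨ a2) ∧ (a3 ∨ a3 ∧ a4 ∨ ¬a5)
= ¬¬¬(a2 ∨ a2) ∧ (a3 ∨ a3 ∧ a4 ∨ ¬a5)
= ¬¬¬a2 ∧ (a3 ∨ a3 ∧ a4 ∨ ¬a5)
= ¬¬¬a2 ∧ (a3 ∨ ¬a5)
= ¬a2 ∧ (a3 ∨ ¬a5)
This depends on a2, a3, a5, so it is not a constant.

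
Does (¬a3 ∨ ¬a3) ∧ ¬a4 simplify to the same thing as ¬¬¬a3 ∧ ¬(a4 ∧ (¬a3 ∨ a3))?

E1: (¬a3 ∨ ¬a3) ∧ ¬a4
    = ¬a3 ∧ ¬a4
E2: ¬¬¬a3 ∧ ¬(a4 ∧ (¬a3 ∨ a3))
    = ¬a3 ∧ ¬(a4 ∧ (¬a3 ∨ a3))
    = ¬a3 ∧ ¬a4
Both reduce to ¬a3 ∧ ¬a4, so they are equivalent.

Yes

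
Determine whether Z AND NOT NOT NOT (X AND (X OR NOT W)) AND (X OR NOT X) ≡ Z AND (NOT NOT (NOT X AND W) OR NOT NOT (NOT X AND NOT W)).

Yes

E1: Z AND NOT NOT NOT (X AND (X OR NOT W)) AND (X OR NOT X)
    = Z AND NOT NOT NOT X AND (X OR NOT X)   [absorption]
    = Z AND NOT X AND (X OR NOT X)   [double negation]
    = Z AND NOT X   [complement / identity]
E2: Z AND (NOT NOT (NOT X AND W) OR NOT NOT (NOT X AND NOT W))
    = Z AND (NOT NOT (NOT X AND W) OR NOT X AND NOT W)   [double negation]
    = Z AND (NOT X AND W OR NOT X AND NOT W)   [double negation]
    = Z AND NOT X   [distribution]
Both reduce to Z AND NOT X, so they are equivalent.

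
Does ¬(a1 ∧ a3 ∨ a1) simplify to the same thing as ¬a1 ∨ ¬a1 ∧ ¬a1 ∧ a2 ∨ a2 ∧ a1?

E1: ¬(a1 ∧ a3 ∨ a1)
    = ¬a1
E2: ¬a1 ∨ ¬a1 ∧ ¬a1 ∧ a2 ∨ a2 ∧ a1
    = ¬a1 ∨ ¬a1 ∧ a2 ∨ a2 ∧ a1
    = ¬a1 ∨ a2
These differ: at a1=1, a2=1, a3=0, E1 = 0 but E2 = 1.

No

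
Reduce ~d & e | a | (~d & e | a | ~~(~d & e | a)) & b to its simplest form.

~d & e | a

~d & e | a | (~d & e | a | ~~(~d & e | a)) & b
= ~d & e | a | (~d & e | a | ~d & e | a) & b   (double negation)
= ~d & e | a | (~d & e | a) & b   (idempotence)
= ~d & e | a   (absorption)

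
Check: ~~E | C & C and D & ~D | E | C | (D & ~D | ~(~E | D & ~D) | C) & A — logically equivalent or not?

E1: ~~E | C & C
    = E | C & C   (double negation)
    = E | C   (idempotence)
E2: D & ~D | E | C | (D & ~D | ~(~E | D & ~D) | C) & A
    = D & ~D | E | C | (D & ~D | ~~E | C) & A   (complement / identity)
    = D & ~D | E | C | (D & ~D | E | C) & A   (double negation)
    = D & ~D | E | C   (absorption)
    = E | C   (complement / identity)
Both reduce to E | C, so they are equivalent.

Yes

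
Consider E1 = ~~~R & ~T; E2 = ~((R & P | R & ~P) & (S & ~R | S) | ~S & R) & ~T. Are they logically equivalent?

Yes

E1: ~~~R & ~T
    = ~R & ~T
E2: ~((R & P | R & ~P) & (S & ~R | S) | ~S & R) & ~T
    = ~((R & P | R & ~P) & S | ~S & R) & ~T
    = ~(R & S | ~S & R) & ~T
    = ~R & ~T
Both reduce to ~R & ~T, so they are equivalent.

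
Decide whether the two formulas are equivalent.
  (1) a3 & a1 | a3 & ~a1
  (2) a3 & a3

E1: a3 & a1 | a3 & ~a1
    = a3   — distribution
E2: a3 & a3
    = a3   — idempotence
Both reduce to a3, so they are equivalent.

Yes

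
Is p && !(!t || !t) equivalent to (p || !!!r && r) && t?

Yes

E1: p && !(!t || !t)
    = p && t && t   (De Morgan)
    = p && t   (idempotence)
E2: (p || !!!r && r) && t
    = (p || !r && r) && t   (double negation)
    = p && t   (complement / identity)
Both reduce to p && t, so they are equivalent.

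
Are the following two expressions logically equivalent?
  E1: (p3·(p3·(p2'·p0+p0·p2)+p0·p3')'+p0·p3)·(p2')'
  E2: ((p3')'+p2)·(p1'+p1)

No

E1: (p3·(p3·(p2'·p0+p0·p2)+p0·p3')'+p0·p3)·(p2')'
    = (p3·(p3·(p2'·p0+p0·p2)+p0·p3')'+p0·p3)·p2   [double negation]
    = (p3·(p3·p0+p0·p3')'+p0·p3)·p2   [distribution]
    = (p3·p0'+p0·p3)·p2   [distribution]
    = p3·p2   [distribution]
E2: ((p3')'+p2)·(p1'+p1)
    = (p3')'+p2   [complement / identity]
    = p3+p2   [double negation]
These differ: at p0=0, p1=0, p2=1, p3=0, E1 = 0 but E2 = 1.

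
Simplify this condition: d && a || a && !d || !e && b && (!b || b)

d && a || a && !d || !e && b && (!b || b)
= a || !e && b && (!b || b)
= a || !e && b

a || !e && b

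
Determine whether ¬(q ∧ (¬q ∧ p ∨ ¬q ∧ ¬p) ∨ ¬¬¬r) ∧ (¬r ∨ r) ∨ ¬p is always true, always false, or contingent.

contingent

¬(q ∧ (¬q ∧ p ∨ ¬q ∧ ¬p) ∨ ¬¬¬r) ∧ (¬r ∨ r) ∨ ¬p
= ¬(q ∧ (¬q ∧ p ∨ ¬q ∧ ¬p) ∨ ¬r) ∧ (¬r ∨ r) ∨ ¬p
= ¬(q ∧ ¬q ∨ ¬r) ∧ (¬r ∨ r) ∨ ¬p
= ¬¬r ∧ (¬r ∨ r) ∨ ¬p
= r ∧ (¬r ∨ r) ∨ ¬p
= r ∨ ¬p
This depends on p, r, so it is not a constant.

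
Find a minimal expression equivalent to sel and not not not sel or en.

sel and not not not sel or en
= sel and not sel or en   (double negation)
= en   (complement / identity)

en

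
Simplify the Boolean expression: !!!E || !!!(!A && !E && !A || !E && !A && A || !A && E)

!!!E || !!!(!A && !E && !A || !E && !A && A || !A && E)
= !!!E || !!!(!E && !A || !A && E)
= !!!E || !!!!A
= !!!E || !!A
= !!!E || A
= !E || A

!E || A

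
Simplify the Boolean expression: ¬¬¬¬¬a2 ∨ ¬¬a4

¬¬¬¬¬a2 ∨ ¬¬a4
= ¬¬¬a2 ∨ ¬¬a4   — double negation
= ¬¬¬a2 ∨ a4   — double negation
= ¬a2 ∨ a4   — double negation

¬a2 ∨ a4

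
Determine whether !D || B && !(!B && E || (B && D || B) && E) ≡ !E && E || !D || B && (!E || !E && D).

E1: !D || B && !(!B && E || (B && D || B) && E)
    = !D || B && !(!B && E || B && E)   [absorption]
    = !D || B && !E   [distribution]
E2: !E && E || !D || B && (!E || !E && D)
    = !E && E || !D || B && !E   [absorption]
    = !D || B && !E   [complement / identity]
Both reduce to !D || B && !E, so they are equivalent.

Yes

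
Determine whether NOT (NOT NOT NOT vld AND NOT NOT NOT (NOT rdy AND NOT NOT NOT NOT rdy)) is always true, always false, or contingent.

contingent

NOT (NOT NOT NOT vld AND NOT NOT NOT (NOT rdy AND NOT NOT NOT NOT rdy))
= NOT (NOT NOT NOT vld AND NOT NOT (rdy OR NOT NOT NOT rdy))
= NOT (NOT NOT NOT vld AND (rdy OR NOT NOT NOT rdy))
= NOT (NOT vld AND (rdy OR NOT NOT NOT rdy))
= NOT (NOT vld AND (rdy OR NOT rdy))
= NOT NOT vld
= vld
This depends on vld, so it is not a constant.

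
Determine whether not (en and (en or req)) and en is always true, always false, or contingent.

always false

not (en and (en or req)) and en
= not en and en   [absorption]
= False   [complement]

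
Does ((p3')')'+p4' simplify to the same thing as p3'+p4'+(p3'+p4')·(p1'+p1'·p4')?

E1: ((p3')')'+p4'
    = p3'+p4'   (double negation)
E2: p3'+p4'+(p3'+p4')·(p1'+p1'·p4')
    = p3'+p4'+(p3'+p4')·p1'   (absorption)
    = p3'+p4'   (absorption)
Both reduce to p3'+p4', so they are equivalent.

Yes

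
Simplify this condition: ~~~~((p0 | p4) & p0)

p0

~~~~((p0 | p4) & p0)
= ~~((p0 | p4) & p0)   [double negation]
= ~~p0   [absorption]
= p0   [double negation]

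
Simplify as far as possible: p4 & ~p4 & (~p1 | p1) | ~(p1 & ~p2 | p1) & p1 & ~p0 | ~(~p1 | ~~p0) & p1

p1 & ~p0

p4 & ~p4 & (~p1 | p1) | ~(p1 & ~p2 | p1) & p1 & ~p0 | ~(~p1 | ~~p0) & p1
= p4 & ~p4 & (~p1 | p1) | ~p1 & p1 & ~p0 | ~(~p1 | ~~p0) & p1
= p4 & ~p4 & (~p1 | p1) | ~p1 & p1 & ~p0 | p1 & ~p0 & p1
= p4 & ~p4 & (~p1 | p1) | p1 & ~p0
= p4 & ~p4 | p1 & ~p0
= p1 & ~p0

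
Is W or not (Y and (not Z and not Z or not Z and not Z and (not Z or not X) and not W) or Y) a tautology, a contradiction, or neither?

W or not (Y and (not Z and not Z or not Z and not Z and (not Z or not X) and not W) or Y)
= W or not (Y and (not Z and not Z or not Z and not Z and not W) or Y)   — absorption
= W or not (Y and not Z and not Z or Y)   — absorption
= W or not (Y and not Z or Y)   — idempotence
= W or not Y   — absorption
This depends on W, Y, so it is not a constant.

neither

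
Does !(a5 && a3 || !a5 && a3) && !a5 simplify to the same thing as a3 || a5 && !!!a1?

No

E1: !(a5 && a3 || !a5 && a3) && !a5
    = !a3 && !a5
E2: a3 || a5 && !!!a1
    = a3 || a5 && !a1
These differ: at a1=0, a3=1, a5=0, E1 = 0 but E2 = 1.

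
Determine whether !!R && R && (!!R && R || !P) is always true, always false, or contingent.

!!R && R && (!!R && R || !P)
= !!R && R   [absorption]
= R && R   [double negation]
= R   [idempotence]
This depends on R, so it is not a constant.

contingent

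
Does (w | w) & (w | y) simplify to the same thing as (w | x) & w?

Yes

E1: (w | w) & (w | y)
    = w & y | w   [distribution]
    = w   [absorption]
E2: (w | x) & w
    = w   [absorption]
Both reduce to w, so they are equivalent.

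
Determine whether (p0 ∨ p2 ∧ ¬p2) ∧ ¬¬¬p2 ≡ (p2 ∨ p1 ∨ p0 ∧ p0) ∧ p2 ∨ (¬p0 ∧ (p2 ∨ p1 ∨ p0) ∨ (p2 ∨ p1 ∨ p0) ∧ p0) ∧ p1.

No

E1: (p0 ∨ p2 ∧ ¬p2) ∧ ¬¬¬p2
    = (p0 ∨ p2 ∧ ¬p2) ∧ ¬p2   (double negation)
    = p0 ∧ ¬p2   (complement / identity)
E2: (p2 ∨ p1 ∨ p0 ∧ p0) ∧ p2 ∨ (¬p0 ∧ (p2 ∨ p1 ∨ p0) ∨ (p2 ∨ p1 ∨ p0) ∧ p0) ∧ p1
    = (p2 ∨ p1 ∨ p0) ∧ p2 ∨ (¬p0 ∧ (p2 ∨ p1 ∨ p0) ∨ (p2 ∨ p1 ∨ p0) ∧ p0) ∧ p1   (idempotence)
    = (p2 ∨ p1 ∨ p0) ∧ p2 ∨ (p2 ∨ p1 ∨ p0) ∧ p1   (distribution)
    = (p2 ∨ p1) ∧ (p2 ∨ p1 ∨ p0)   (distribution)
    = p2 ∨ p1   (absorption)
These differ: at p0=0, p1=0, p2=1, E1 = 0 but E2 = 1.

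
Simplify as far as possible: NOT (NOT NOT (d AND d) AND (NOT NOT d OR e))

NOT d

NOT (NOT NOT (d AND d) AND (NOT NOT d OR e))
= NOT (NOT NOT d AND (NOT NOT d OR e))
= NOT NOT NOT d
= NOT d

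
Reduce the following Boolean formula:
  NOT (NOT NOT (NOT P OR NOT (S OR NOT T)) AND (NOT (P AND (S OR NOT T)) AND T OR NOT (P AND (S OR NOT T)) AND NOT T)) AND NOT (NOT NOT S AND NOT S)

P AND (S OR NOT T)

NOT (NOT NOT (NOT P OR NOT (S OR NOT T)) AND (NOT (P AND (S OR NOT T)) AND T OR NOT (P AND (S OR NOT T)) AND NOT T)) AND NOT (NOT NOT S AND NOT S)
= NOT (NOT NOT (NOT P OR NOT (S OR NOT T)) AND (NOT (P AND (S OR NOT T)) AND T OR NOT (P AND (S OR NOT T)) AND NOT T)) AND (NOT S OR S)   — De Morgan
= NOT (NOT NOT (NOT P OR NOT (S OR NOT T)) AND NOT (P AND (S OR NOT T))) AND (NOT S OR S)   — distribution
= NOT (NOT (P AND (S OR NOT T)) AND NOT (P AND (S OR NOT T))) AND (NOT S OR S)   — De Morgan
= NOT NOT (P AND (S OR NOT T)) AND (NOT S OR S)   — idempotence
= P AND (S OR NOT T) AND (NOT S OR S)   — double negation
= P AND (S OR NOT T)   — complement / identity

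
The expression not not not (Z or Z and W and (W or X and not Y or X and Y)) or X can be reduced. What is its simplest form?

not not not (Z or Z and W and (W or X and not Y or X and Y)) or X
= not (Z or Z and W and (W or X and not Y or X and Y)) or X   [double negation]
= not (Z or Z and W and (W or X)) or X   [distribution]
= not (Z or Z and W) or X   [absorption]
= not Z or X   [absorption]

not Z or X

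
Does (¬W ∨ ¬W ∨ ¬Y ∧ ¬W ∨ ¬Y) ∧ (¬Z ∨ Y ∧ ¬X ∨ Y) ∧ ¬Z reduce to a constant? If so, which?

no

(¬W ∨ ¬W ∨ ¬Y ∧ ¬W ∨ ¬Y) ∧ (¬Z ∨ Y ∧ ¬X ∨ Y) ∧ ¬Z
= (¬W ∨ ¬Y ∧ ¬W ∨ ¬Y) ∧ (¬Z ∨ Y ∧ ¬X ∨ Y) ∧ ¬Z
= (¬W ∨ ¬Y) ∧ (¬Z ∨ Y ∧ ¬X ∨ Y) ∧ ¬Z
= (¬W ∨ ¬Y) ∧ (¬Z ∨ Y) ∧ ¬Z
= (¬W ∨ ¬Y) ∧ ¬Z
This depends on W, Y, Z, so it is not a constant.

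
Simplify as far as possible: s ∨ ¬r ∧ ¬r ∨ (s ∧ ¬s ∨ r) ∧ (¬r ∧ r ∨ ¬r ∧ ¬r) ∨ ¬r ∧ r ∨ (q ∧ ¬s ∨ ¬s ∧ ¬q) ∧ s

s ∨ ¬r ∧ ¬r ∨ (s ∧ ¬s ∨ r) ∧ (¬r ∧ r ∨ ¬r ∧ ¬r) ∨ ¬r ∧ r ∨ (q ∧ ¬s ∨ ¬s ∧ ¬q) ∧ s
= s ∨ ¬r ∧ ¬r ∨ (s ∧ ¬s ∨ r) ∧ (¬r ∧ r ∨ ¬r ∧ ¬r) ∨ ¬r ∧ r ∨ ¬s ∧ s   [distribution]
= s ∨ ¬r ∧ ¬r ∨ (s ∧ ¬s ∨ r) ∧ ¬r ∨ ¬r ∧ r ∨ ¬s ∧ s   [distribution]
= s ∨ ¬r ∧ ¬r ∨ r ∧ ¬r ∨ ¬r ∧ r ∨ ¬s ∧ s   [complement / identity]
= s ∨ ¬r ∨ ¬r ∧ r ∨ ¬s ∧ s   [distribution]
= s ∨ ¬r ∨ ¬r ∧ r   [complement / identity]
= s ∨ ¬r   [complement / identity]

s ∨ ¬r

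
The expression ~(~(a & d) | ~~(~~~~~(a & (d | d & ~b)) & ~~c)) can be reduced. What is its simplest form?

~(~(a & d) | ~~(~~~~~(a & (d | d & ~b)) & ~~c))
= ~(~(a & d) | ~~(~~~~~(a & d) & ~~c))   — absorption
= a & d & ~(~~~~~(a & d) & ~~c)   — De Morgan
= a & d & ~(~~~(a & d) & ~~c)   — double negation
= a & d & ~(~(a & d) & ~~c)   — double negation
= a & d & (a & d | ~c)   — De Morgan
= a & d   — absorption

a & d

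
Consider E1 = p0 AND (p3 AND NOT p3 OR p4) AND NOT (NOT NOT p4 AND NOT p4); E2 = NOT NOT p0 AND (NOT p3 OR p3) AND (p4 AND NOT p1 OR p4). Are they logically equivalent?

Yes

E1: p0 AND (p3 AND NOT p3 OR p4) AND NOT (NOT NOT p4 AND NOT p4)
    = p0 AND (p3 AND NOT p3 OR p4) AND (NOT p4 OR p4)   — De Morgan
    = p0 AND p4 AND (NOT p4 OR p4)   — complement / identity
    = p0 AND p4   — complement / identity
E2: NOT NOT p0 AND (NOT p3 OR p3) AND (p4 AND NOT p1 OR p4)
    = NOT NOT p0 AND (p4 AND NOT p1 OR p4)   — complement / identity
    = NOT NOT p0 AND p4   — absorption
    = p0 AND p4   — double negation
Both reduce to p0 AND p4, so they are equivalent.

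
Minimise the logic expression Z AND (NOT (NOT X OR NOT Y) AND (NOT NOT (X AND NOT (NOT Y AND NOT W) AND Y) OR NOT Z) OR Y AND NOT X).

Z AND Y

Z AND (NOT (NOT X OR NOT Y) AND (NOT NOT (X AND NOT (NOT Y AND NOT W) AND Y) OR NOT Z) OR Y AND NOT X)
= Z AND (NOT (NOT X OR NOT Y) AND (NOT NOT (X AND (Y OR W) AND Y) OR NOT Z) OR Y AND NOT X)   [De Morgan]
= Z AND (X AND Y AND (NOT NOT (X AND (Y OR W) AND Y) OR NOT Z) OR Y AND NOT X)   [De Morgan]
= Z AND (X AND Y AND (NOT NOT (X AND Y) OR NOT Z) OR Y AND NOT X)   [absorption]
= Z AND (X AND Y AND (X AND Y OR NOT Z) OR Y AND NOT X)   [double negation]
= Z AND (X AND Y OR Y AND NOT X)   [absorption]
= Z AND Y   [distribution]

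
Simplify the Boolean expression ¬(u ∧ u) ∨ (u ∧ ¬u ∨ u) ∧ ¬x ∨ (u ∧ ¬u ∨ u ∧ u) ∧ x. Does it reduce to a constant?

¬(u ∧ u) ∨ (u ∧ ¬u ∨ u) ∧ ¬x ∨ (u ∧ ¬u ∨ u ∧ u) ∧ x
= ¬(u ∧ u) ∨ u ∧ ¬x ∨ (u ∧ ¬u ∨ u ∧ u) ∧ x   [complement / identity]
= ¬(u ∧ u) ∨ u ∧ ¬x ∨ u ∧ x   [distribution]
= ¬u ∨ u ∧ ¬x ∨ u ∧ x   [idempotence]
= ¬u ∨ u   [distribution]
= True   [complement]

True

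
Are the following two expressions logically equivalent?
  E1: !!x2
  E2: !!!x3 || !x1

E1: !!x2
    = x2   — double negation
E2: !!!x3 || !x1
    = !x3 || !x1   — double negation
These differ: at x1=0, x2=0, x3=0, E1 = 0 but E2 = 1.

No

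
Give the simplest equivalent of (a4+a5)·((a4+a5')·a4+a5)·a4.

a4

(a4+a5)·((a4+a5')·a4+a5)·a4
= (a4+a5)·(a4+a5)·a4   (absorption)
= (a4+a5)·a4   (idempotence)
= a4   (absorption)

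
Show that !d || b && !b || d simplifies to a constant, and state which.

true

!d || b && !b || d
= !d || d
= true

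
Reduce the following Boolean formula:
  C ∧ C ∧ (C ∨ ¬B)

C ∧ C ∧ (C ∨ ¬B)
= C ∧ (C ∨ ¬B)   [idempotence]
= C   [absorption]

C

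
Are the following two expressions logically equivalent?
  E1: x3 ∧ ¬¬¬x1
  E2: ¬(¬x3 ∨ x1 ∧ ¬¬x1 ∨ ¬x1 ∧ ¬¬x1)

E1: x3 ∧ ¬¬¬x1
    = x3 ∧ ¬x1
E2: ¬(¬x3 ∨ x1 ∧ ¬¬x1 ∨ ¬x1 ∧ ¬¬x1)
    = ¬(¬x3 ∨ ¬¬x1)
    = x3 ∧ ¬x1
Both reduce to x3 ∧ ¬x1, so they are equivalent.

Yes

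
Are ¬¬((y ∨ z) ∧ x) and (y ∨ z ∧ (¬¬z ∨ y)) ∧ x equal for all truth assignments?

Yes

E1: ¬¬((y ∨ z) ∧ x)
    = (y ∨ z) ∧ x
E2: (y ∨ z ∧ (¬¬z ∨ y)) ∧ x
    = (y ∨ z ∧ (z ∨ y)) ∧ x
    = (y ∨ z) ∧ x
Both reduce to (y ∨ z) ∧ x, so they are equivalent.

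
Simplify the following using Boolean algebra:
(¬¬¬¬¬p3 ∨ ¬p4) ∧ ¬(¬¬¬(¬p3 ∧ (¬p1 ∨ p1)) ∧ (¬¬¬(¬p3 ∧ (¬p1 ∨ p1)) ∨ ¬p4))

(¬¬¬¬¬p3 ∨ ¬p4) ∧ ¬(¬¬¬(¬p3 ∧ (¬p1 ∨ p1)) ∧ (¬¬¬(¬p3 ∧ (¬p1 ∨ p1)) ∨ ¬p4))
= (¬¬¬¬¬p3 ∨ ¬p4) ∧ ¬¬¬¬(¬p3 ∧ (¬p1 ∨ p1))   [absorption]
= (¬¬¬¬¬p3 ∨ ¬p4) ∧ ¬¬¬¬¬p3   [complement / identity]
= ¬¬¬¬¬p3   [absorption]
= ¬¬¬p3   [double negation]
= ¬p3   [double negation]

¬p3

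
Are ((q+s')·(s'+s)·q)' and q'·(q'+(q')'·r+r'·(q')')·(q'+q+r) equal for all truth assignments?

Yes

E1: ((q+s')·(s'+s)·q)'
    = ((q+s')·q)'   [complement / identity]
    = q'   [absorption]
E2: q'·(q'+(q')'·r+r'·(q')')·(q'+q+r)
    = q'·(q'+(q')')·(q'+q+r)   [distribution]
    = q'·(q'+q)·(q'+q+r)   [double negation]
    = q'·(q'+q)   [absorption]
    = q'   [complement / identity]
Both reduce to q', so they are equivalent.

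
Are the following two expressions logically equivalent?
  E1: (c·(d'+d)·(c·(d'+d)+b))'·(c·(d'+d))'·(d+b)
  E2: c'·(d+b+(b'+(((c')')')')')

Yes

E1: (c·(d'+d)·(c·(d'+d)+b))'·(c·(d'+d))'·(d+b)
    = (c·(d'+d))'·(c·(d'+d))'·(d+b)   — absorption
    = (c·(d'+d))'·(d+b)   — idempotence
    = c'·(d+b)   — complement / identity
E2: c'·(d+b+(b'+(((c')')')')')
    = c'·(d+b+(b'+(c')')')   — double negation
    = c'·(d+b+b·c')   — De Morgan
    = c'·(d+b)   — absorption
Both reduce to c'·(d+b), so they are equivalent.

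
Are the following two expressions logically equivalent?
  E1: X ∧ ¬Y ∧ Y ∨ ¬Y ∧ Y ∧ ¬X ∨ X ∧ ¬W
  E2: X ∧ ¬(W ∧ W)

Yes

E1: X ∧ ¬Y ∧ Y ∨ ¬Y ∧ Y ∧ ¬X ∨ X ∧ ¬W
    = ¬Y ∧ Y ∨ X ∧ ¬W   — distribution
    = X ∧ ¬W   — complement / identity
E2: X ∧ ¬(W ∧ W)
    = X ∧ ¬W   — idempotence
Both reduce to X ∧ ¬W, so they are equivalent.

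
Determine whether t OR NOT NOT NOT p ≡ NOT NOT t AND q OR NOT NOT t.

No

E1: t OR NOT NOT NOT p
    = t OR NOT p
E2: NOT NOT t AND q OR NOT NOT t
    = NOT NOT t
    = t
These differ: at p=0, q=0, t=0, E1 = 1 but E2 = 0.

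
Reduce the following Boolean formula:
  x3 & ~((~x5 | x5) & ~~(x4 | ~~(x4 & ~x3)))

x3 & ~((~x5 | x5) & ~~(x4 | ~~(x4 & ~x3)))
= x3 & ~~~(x4 | ~~(x4 & ~x3))
= x3 & ~~~(x4 | x4 & ~x3)
= x3 & ~(x4 | x4 & ~x3)
= x3 & ~x4

x3 & ~x4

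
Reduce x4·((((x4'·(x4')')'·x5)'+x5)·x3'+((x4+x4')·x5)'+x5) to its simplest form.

x4·((((x4'·(x4')')'·x5)'+x5)·x3'+((x4+x4')·x5)'+x5)
= x4·((((x4+x4')·x5)'+x5)·x3'+((x4+x4')·x5)'+x5)   [De Morgan]
= x4·(((x4+x4')·x5)'+x5)   [absorption]
= x4·(x5'+x5)   [complement / identity]
= x4   [complement / identity]

x4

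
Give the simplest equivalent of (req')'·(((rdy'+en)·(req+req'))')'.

req·(rdy'+en)

(req')'·(((rdy'+en)·(req+req'))')'
= (req')'·(rdy'+en)·(req+req')
= (req')'·(rdy'+en)
= req·(rdy'+en)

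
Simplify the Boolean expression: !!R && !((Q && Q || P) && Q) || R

!!R && !((Q && Q || P) && Q) || R
= !!R && !((Q || P) && Q) || R   [idempotence]
= R && !((Q || P) && Q) || R   [double negation]
= R && !Q || R   [absorption]
= R   [absorption]

R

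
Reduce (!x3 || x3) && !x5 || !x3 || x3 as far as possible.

true

(!x3 || x3) && !x5 || !x3 || x3
= !x3 || x3   — absorption
= true   — complement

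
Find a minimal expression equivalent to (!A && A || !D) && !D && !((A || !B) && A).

!D && !A

(!A && A || !D) && !D && !((A || !B) && A)
= !D && !D && !((A || !B) && A)
= !D && !((A || !B) && A)
= !D && !A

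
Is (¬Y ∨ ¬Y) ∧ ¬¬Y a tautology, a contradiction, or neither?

contradiction

(¬Y ∨ ¬Y) ∧ ¬¬Y
= ¬Y ∧ ¬¬Y   (idempotence)
= ¬Y ∧ Y   (double negation)
= False   (complement)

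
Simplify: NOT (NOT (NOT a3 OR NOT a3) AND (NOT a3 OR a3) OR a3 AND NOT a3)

NOT (NOT (NOT a3 OR NOT a3) AND (NOT a3 OR a3) OR a3 AND NOT a3)
= NOT (NOT (NOT a3 OR NOT a3) OR a3 AND NOT a3)   [complement / identity]
= NOT (a3 AND a3 OR a3 AND NOT a3)   [De Morgan]
= NOT a3   [distribution]

NOT a3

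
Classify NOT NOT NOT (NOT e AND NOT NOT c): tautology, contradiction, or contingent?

NOT NOT NOT (NOT e AND NOT NOT c)
= NOT NOT (e OR NOT c)   (De Morgan)
= e OR NOT c   (double negation)
This depends on c, e, so it is not a constant.

contingent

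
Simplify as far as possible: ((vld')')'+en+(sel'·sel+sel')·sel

((vld')')'+en+(sel'·sel+sel')·sel
= vld'+en+(sel'·sel+sel')·sel
= vld'+en+sel'·sel
= vld'+en

vld'+en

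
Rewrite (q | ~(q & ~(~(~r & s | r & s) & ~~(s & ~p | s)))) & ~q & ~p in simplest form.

~q & ~p

(q | ~(q & ~(~(~r & s | r & s) & ~~(s & ~p | s)))) & ~q & ~p
= (q | ~(q & ~(~(~r & s | r & s) & ~~s))) & ~q & ~p   (absorption)
= (q | ~(q & ~(~s & ~~s))) & ~q & ~p   (distribution)
= (q | ~(q & (s | ~s))) & ~q & ~p   (De Morgan)
= (q | ~q) & ~q & ~p   (complement / identity)
= ~q & ~p   (complement / identity)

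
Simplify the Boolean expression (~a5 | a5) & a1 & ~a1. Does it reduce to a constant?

0

(~a5 | a5) & a1 & ~a1
= a1 & ~a1
= 0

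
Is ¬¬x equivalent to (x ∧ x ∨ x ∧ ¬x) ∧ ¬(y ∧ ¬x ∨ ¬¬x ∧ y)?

No

E1: ¬¬x
    = x   [double negation]
E2: (x ∧ x ∨ x ∧ ¬x) ∧ ¬(y ∧ ¬x ∨ ¬¬x ∧ y)
    = (x ∧ x ∨ x ∧ ¬x) ∧ ¬(y ∧ ¬x ∨ x ∧ y)   [double negation]
    = (x ∧ x ∨ x ∧ ¬x) ∧ ¬y   [distribution]
    = x ∧ ¬y   [distribution]
These differ: at x=1, y=1, E1 = 1 but E2 = 0.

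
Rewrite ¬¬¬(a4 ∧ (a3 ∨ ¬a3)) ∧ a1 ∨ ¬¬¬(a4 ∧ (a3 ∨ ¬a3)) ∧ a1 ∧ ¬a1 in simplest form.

¬a4 ∧ a1

¬¬¬(a4 ∧ (a3 ∨ ¬a3)) ∧ a1 ∨ ¬¬¬(a4 ∧ (a3 ∨ ¬a3)) ∧ a1 ∧ ¬a1
= ¬¬¬(a4 ∧ (a3 ∨ ¬a3)) ∧ a1   (absorption)
= ¬¬¬a4 ∧ a1   (complement / identity)
= ¬a4 ∧ a1   (double negation)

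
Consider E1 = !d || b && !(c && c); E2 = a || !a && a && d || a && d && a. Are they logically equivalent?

E1: !d || b && !(c && c)
    = !d || b && !c   (idempotence)
E2: a || !a && a && d || a && d && a
    = a || a && d   (distribution)
    = a   (absorption)
These differ: at a=0, b=1, c=0, d=0, E1 = 1 but E2 = 0.

No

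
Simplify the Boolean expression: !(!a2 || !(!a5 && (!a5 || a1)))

a2 && !a5

!(!a2 || !(!a5 && (!a5 || a1)))
= a2 && !a5 && (!a5 || a1)   (De Morgan)
= a2 && !a5   (absorption)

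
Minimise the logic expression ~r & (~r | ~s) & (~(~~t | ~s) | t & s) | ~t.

~r & s | ~t

~r & (~r | ~s) & (~(~~t | ~s) | t & s) | ~t
= ~r & (~r | ~s) & (~t & s | t & s) | ~t
= ~r & (~t & s | t & s) | ~t
= ~r & s | ~t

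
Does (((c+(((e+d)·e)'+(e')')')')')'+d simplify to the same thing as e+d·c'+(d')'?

E1: (((c+(((e+d)·e)'+(e')')')')')'+d
    = (((c+(e'+(e')')')')')'+d   — absorption
    = (((c+e·e')')')'+d   — De Morgan
    = ((c')')'+d   — complement / identity
    = c'+d   — double negation
E2: e+d·c'+(d')'
    = e+d·c'+d   — double negation
    = e+d   — absorption
These differ: at c=0, d=0, e=0, E1 = 1 but E2 = 0.

No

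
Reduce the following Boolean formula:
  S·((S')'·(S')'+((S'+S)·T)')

S·((S')'·(S')'+((S'+S)·T)')
= S·((S')'+((S'+S)·T)')   [idempotence]
= S·((S')'+T')   [complement / identity]
= S·(S+T')   [double negation]
= S   [absorption]

S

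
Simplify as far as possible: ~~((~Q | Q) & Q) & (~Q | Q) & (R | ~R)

~~((~Q | Q) & Q) & (~Q | Q) & (R | ~R)
= ~~((~Q | Q) & Q) & (~Q | Q)
= ~~((~Q | Q) & Q)
= ~~Q
= Q

Q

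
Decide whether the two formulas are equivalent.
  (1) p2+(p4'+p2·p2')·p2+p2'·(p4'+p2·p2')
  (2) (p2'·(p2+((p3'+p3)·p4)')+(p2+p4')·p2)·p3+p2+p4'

Yes

E1: p2+(p4'+p2·p2')·p2+p2'·(p4'+p2·p2')
    = p2+p4'+p2·p2'   [distribution]
    = p2+p4'   [complement / identity]
E2: (p2'·(p2+((p3'+p3)·p4)')+(p2+p4')·p2)·p3+p2+p4'
    = (p2'·(p2+p4')+(p2+p4')·p2)·p3+p2+p4'   [complement / identity]
    = (p2+p4')·p3+p2+p4'   [distribution]
    = p2+p4'   [absorption]
Both reduce to p2+p4', so they are equivalent.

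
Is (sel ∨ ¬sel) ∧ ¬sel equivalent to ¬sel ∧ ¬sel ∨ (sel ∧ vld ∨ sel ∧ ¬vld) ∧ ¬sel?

E1: (sel ∨ ¬sel) ∧ ¬sel
    = ¬sel   — complement / identity
E2: ¬sel ∧ ¬sel ∨ (sel ∧ vld ∨ sel ∧ ¬vld) ∧ ¬sel
    = ¬sel ∧ ¬sel ∨ sel ∧ ¬sel   — distribution
    = ¬sel   — distribution
Both reduce to ¬sel, so they are equivalent.

Yes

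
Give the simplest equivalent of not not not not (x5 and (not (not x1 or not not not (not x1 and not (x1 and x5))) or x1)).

x5 and x1

not not not not (x5 and (not (not x1 or not not not (not x1 and not (x1 and x5))) or x1))
= not not not not (x5 and (x1 and not not (not x1 and not (x1 and x5)) or x1))   (De Morgan)
= not not not not (x5 and (x1 and not (x1 or x1 and x5) or x1))   (De Morgan)
= not not (x5 and (x1 and not (x1 or x1 and x5) or x1))   (double negation)
= x5 and (x1 and not (x1 or x1 and x5) or x1)   (double negation)
= x5 and (x1 and not x1 or x1)   (absorption)
= x5 and x1   (complement / identity)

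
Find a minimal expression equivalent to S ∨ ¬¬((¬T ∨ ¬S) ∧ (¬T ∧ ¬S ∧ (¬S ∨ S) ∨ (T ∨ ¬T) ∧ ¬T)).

S ∨ ¬T

S ∨ ¬¬((¬T ∨ ¬S) ∧ (¬T ∧ ¬S ∧ (¬S ∨ S) ∨ (T ∨ ¬T) ∧ ¬T))
= S ∨ ¬¬((¬T ∨ ¬S) ∧ (¬T ∧ ¬S ∧ (¬S ∨ S) ∨ ¬T))
= S ∨ ¬¬((¬T ∨ ¬S) ∧ (¬T ∧ ¬S ∨ ¬T))
= S ∨ ¬¬((¬T ∨ ¬S) ∧ ¬T)
= S ∨ ¬¬¬T
= S ∨ ¬T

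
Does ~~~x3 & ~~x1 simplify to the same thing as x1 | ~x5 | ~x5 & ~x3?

E1: ~~~x3 & ~~x1
    = ~~~x3 & x1   [double negation]
    = ~x3 & x1   [double negation]
E2: x1 | ~x5 | ~x5 & ~x3
    = x1 | ~x5   [absorption]
These differ: at x1=0, x3=1, x5=0, E1 = 0 but E2 = 1.

No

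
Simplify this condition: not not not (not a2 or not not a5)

not not not (not a2 or not not a5)
= not (not a2 or not not a5)   [double negation]
= a2 and not a5   [De Morgan]

a2 and not a5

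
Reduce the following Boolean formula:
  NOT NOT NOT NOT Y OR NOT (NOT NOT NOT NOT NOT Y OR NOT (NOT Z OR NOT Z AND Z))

Y

NOT NOT NOT NOT Y OR NOT (NOT NOT NOT NOT NOT Y OR NOT (NOT Z OR NOT Z AND Z))
= NOT NOT NOT NOT Y OR NOT NOT NOT NOT Y AND (NOT Z OR NOT Z AND Z)   [De Morgan]
= NOT NOT NOT NOT Y OR NOT NOT NOT NOT Y AND NOT Z   [complement / identity]
= NOT NOT NOT NOT Y   [absorption]
= NOT NOT Y   [double negation]
= Y   [double negation]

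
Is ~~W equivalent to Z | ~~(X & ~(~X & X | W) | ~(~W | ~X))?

No

E1: ~~W
    = W   — double negation
E2: Z | ~~(X & ~(~X & X | W) | ~(~W | ~X))
    = Z | ~~(X & ~W | ~(~W | ~X))   — complement / identity
    = Z | X & ~W | ~(~W | ~X)   — double negation
    = Z | X & ~W | W & X   — De Morgan
    = Z | X   — distribution
These differ: at W=0, X=0, Z=1, E1 = 0 but E2 = 1.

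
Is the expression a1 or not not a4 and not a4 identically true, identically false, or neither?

a1 or not not a4 and not a4
= a1 or a4 and not a4   — double negation
= a1   — complement / identity
This depends on a1, so it is not a constant.

neither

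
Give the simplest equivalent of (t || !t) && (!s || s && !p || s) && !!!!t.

(t || !t) && (!s || s && !p || s) && !!!!t
= (t || !t) && (!s || s && !p || s) && !!t   [double negation]
= (t || !t) && (!s || s && !p || s) && t   [double negation]
= (t || !t) && (!s || s) && t   [absorption]
= (!s || s) && t   [complement / identity]
= t   [complement / identity]

t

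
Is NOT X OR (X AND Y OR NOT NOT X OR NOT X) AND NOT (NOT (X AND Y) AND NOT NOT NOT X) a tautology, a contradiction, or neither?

tautology

NOT X OR (X AND Y OR NOT NOT X OR NOT X) AND NOT (NOT (X AND Y) AND NOT NOT NOT X)
= NOT X OR (X AND Y OR NOT NOT X OR NOT X) AND (X AND Y OR NOT NOT X)
= NOT X OR X AND Y OR NOT NOT X
= NOT X OR X AND Y OR X
= NOT X OR X
= TRUE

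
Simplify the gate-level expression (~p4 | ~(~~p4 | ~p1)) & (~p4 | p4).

(~p4 | ~(~~p4 | ~p1)) & (~p4 | p4)
= ~p4 | ~(~~p4 | ~p1)   (complement / identity)
= ~p4 | ~p4 & p1   (De Morgan)
= ~p4   (absorption)

~p4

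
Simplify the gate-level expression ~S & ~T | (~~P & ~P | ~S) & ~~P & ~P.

~S & ~T | (~~P & ~P | ~S) & ~~P & ~P
= ~S & ~T | ~~P & ~P
= ~S & ~T | P & ~P
= ~S & ~T

~S & ~T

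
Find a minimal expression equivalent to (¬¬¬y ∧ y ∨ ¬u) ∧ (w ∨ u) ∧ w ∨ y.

(¬¬¬y ∧ y ∨ ¬u) ∧ (w ∨ u) ∧ w ∨ y
= (¬y ∧ y ∨ ¬u) ∧ (w ∨ u) ∧ w ∨ y
= ¬u ∧ (w ∨ u) ∧ w ∨ y
= ¬u ∧ w ∨ y

¬u ∧ w ∨ y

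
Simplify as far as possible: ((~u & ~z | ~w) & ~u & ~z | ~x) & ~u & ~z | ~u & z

~u

((~u & ~z | ~w) & ~u & ~z | ~x) & ~u & ~z | ~u & z
= (~u & ~z | ~x) & ~u & ~z | ~u & z   (absorption)
= ~u & ~z | ~u & z   (absorption)
= ~u   (distribution)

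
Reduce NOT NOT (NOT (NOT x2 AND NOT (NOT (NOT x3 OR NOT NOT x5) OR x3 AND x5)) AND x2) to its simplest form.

NOT NOT (NOT (NOT x2 AND NOT (NOT (NOT x3 OR NOT NOT x5) OR x3 AND x5)) AND x2)
= NOT NOT (NOT (NOT x2 AND NOT (x3 AND NOT x5 OR x3 AND x5)) AND x2)
= NOT NOT (NOT (NOT x2 AND NOT x3) AND x2)
= NOT (NOT x2 AND NOT x3) AND x2
= (x2 OR x3) AND x2
= x2

x2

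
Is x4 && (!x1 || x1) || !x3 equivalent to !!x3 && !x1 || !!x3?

E1: x4 && (!x1 || x1) || !x3
    = x4 || !x3
E2: !!x3 && !x1 || !!x3
    = !!x3
    = x3
These differ: at x1=0, x3=0, x4=0, E1 = 1 but E2 = 0.

No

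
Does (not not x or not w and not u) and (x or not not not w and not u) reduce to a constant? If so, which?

no

(not not x or not w and not u) and (x or not not not w and not u)
= (x or not w and not u) and (x or not not not w and not u)
= (x or not w and not u) and (x or not w and not u)
= x or not w and not u
This depends on u, w, x, so it is not a constant.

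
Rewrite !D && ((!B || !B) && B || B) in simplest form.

!D && ((!B || !B) && B || B)
= !D && (!B && B || B)   [idempotence]
= !D && B   [complement / identity]

!D && B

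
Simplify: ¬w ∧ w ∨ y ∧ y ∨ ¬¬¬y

¬w ∧ w ∨ y ∧ y ∨ ¬¬¬y
= ¬w ∧ w ∨ y ∨ ¬¬¬y   [idempotence]
= y ∨ ¬¬¬y   [complement / identity]
= y ∨ ¬y   [double negation]
= True   [complement]

True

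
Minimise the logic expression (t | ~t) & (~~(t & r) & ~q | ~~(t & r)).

t & r

(t | ~t) & (~~(t & r) & ~q | ~~(t & r))
= ~~(t & r) & ~q | ~~(t & r)
= ~~(t & r)
= t & r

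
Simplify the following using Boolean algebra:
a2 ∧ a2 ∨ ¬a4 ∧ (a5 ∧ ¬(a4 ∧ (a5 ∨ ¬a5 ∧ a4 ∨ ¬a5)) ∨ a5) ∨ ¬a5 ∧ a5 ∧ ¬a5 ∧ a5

a2 ∨ ¬a4 ∧ a5

a2 ∧ a2 ∨ ¬a4 ∧ (a5 ∧ ¬(a4 ∧ (a5 ∨ ¬a5 ∧ a4 ∨ ¬a5)) ∨ a5) ∨ ¬a5 ∧ a5 ∧ ¬a5 ∧ a5
= a2 ∧ a2 ∨ ¬a4 ∧ (a5 ∧ ¬(a4 ∧ (a5 ∨ ¬a5)) ∨ a5) ∨ ¬a5 ∧ a5 ∧ ¬a5 ∧ a5
= a2 ∧ a2 ∨ ¬a4 ∧ (a5 ∧ ¬(a4 ∧ (a5 ∨ ¬a5)) ∨ a5) ∨ ¬a5 ∧ a5
= a2 ∧ a2 ∨ ¬a4 ∧ (a5 ∧ ¬a4 ∨ a5) ∨ ¬a5 ∧ a5
= a2 ∧ a2 ∨ ¬a4 ∧ a5 ∨ ¬a5 ∧ a5
= a2 ∧ a2 ∨ ¬a4 ∧ a5
= a2 ∨ ¬a4 ∧ a5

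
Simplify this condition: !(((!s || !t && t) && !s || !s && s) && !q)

s || q

!(((!s || !t && t) && !s || !s && s) && !q)
= !((!s && !s || !s && s) && !q)   — complement / identity
= !(!s && !q)   — distribution
= s || q   — De Morgan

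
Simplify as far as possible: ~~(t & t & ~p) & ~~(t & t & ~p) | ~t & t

t & ~p

~~(t & t & ~p) & ~~(t & t & ~p) | ~t & t
= ~~(t & t & ~p) | ~t & t   — idempotence
= ~~(t & t & ~p)   — complement / identity
= ~~(t & ~p)   — idempotence
= t & ~p   — double negation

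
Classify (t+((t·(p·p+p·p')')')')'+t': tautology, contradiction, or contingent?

(t+((t·(p·p+p·p')')')')'+t'
= (t+t·(p·p+p·p')')'+t'   [double negation]
= (t+t·p')'+t'   [distribution]
= t'+t'   [absorption]
= t'   [idempotence]
This depends on t, so it is not a constant.

contingent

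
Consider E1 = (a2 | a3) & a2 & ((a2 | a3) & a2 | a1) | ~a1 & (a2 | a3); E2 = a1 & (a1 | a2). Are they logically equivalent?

No

E1: (a2 | a3) & a2 & ((a2 | a3) & a2 | a1) | ~a1 & (a2 | a3)
    = (a2 | a3) & a2 | ~a1 & (a2 | a3)   [absorption]
    = (a2 | ~a1) & (a2 | a3)   [distribution]
    = a2 | ~a1 & a3   [distribution]
E2: a1 & (a1 | a2)
    = a1   [absorption]
These differ: at a1=0, a2=0, a3=1, E1 = 1 but E2 = 0.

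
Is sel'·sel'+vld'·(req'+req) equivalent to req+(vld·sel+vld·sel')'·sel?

E1: sel'·sel'+vld'·(req'+req)
    = sel'+vld'·(req'+req)   (idempotence)
    = sel'+vld'   (complement / identity)
E2: req+(vld·sel+vld·sel')'·sel
    = req+vld'·sel   (distribution)
These differ: at req=0, sel=0, vld=1, E1 = 1 but E2 = 0.

No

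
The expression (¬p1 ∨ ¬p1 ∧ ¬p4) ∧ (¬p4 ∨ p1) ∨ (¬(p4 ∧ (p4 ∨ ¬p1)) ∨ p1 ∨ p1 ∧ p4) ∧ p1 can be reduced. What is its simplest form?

¬p4 ∨ p1

(¬p1 ∨ ¬p1 ∧ ¬p4) ∧ (¬p4 ∨ p1) ∨ (¬(p4 ∧ (p4 ∨ ¬p1)) ∨ p1 ∨ p1 ∧ p4) ∧ p1
= ¬p1 ∧ (¬p4 ∨ p1) ∨ (¬(p4 ∧ (p4 ∨ ¬p1)) ∨ p1 ∨ p1 ∧ p4) ∧ p1   (absorption)
= ¬p1 ∧ (¬p4 ∨ p1) ∨ (¬(p4 ∧ (p4 ∨ ¬p1)) ∨ p1) ∧ p1   (absorption)
= ¬p1 ∧ (¬p4 ∨ p1) ∨ (¬p4 ∨ p1) ∧ p1   (absorption)
= ¬p4 ∨ p1   (distribution)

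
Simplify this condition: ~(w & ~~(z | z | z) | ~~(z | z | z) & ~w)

~z

~(w & ~~(z | z | z) | ~~(z | z | z) & ~w)
= ~~~(z | z | z)   (distribution)
= ~~~(z | z)   (idempotence)
= ~~~z   (idempotence)
= ~z   (double negation)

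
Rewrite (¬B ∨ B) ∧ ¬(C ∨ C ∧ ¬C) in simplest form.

(¬B ∨ B) ∧ ¬(C ∨ C ∧ ¬C)
= (¬B ∨ B) ∧ ¬C   — complement / identity
= ¬C   — complement / identity

¬C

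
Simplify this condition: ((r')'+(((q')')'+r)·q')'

((r')'+(((q')')'+r)·q')'
= ((r')'+(q'+r)·q')'   [double negation]
= ((r')'+q')'   [absorption]
= r'·q   [De Morgan]

r'·q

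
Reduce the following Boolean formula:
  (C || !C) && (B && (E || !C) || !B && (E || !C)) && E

E

(C || !C) && (B && (E || !C) || !B && (E || !C)) && E
= (C || !C) && (E || !C) && E   (distribution)
= (E || !C) && E   (complement / identity)
= E   (absorption)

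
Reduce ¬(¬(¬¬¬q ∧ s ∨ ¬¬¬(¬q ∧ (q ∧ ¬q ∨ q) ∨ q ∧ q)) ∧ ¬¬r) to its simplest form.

¬(¬(¬¬¬q ∧ s ∨ ¬¬¬(¬q ∧ (q ∧ ¬q ∨ q) ∨ q ∧ q)) ∧ ¬¬r)
= ¬(¬(¬¬¬q ∧ s ∨ ¬¬¬(¬q ∧ q ∨ q ∧ q)) ∧ ¬¬r)
= ¬(¬(¬¬¬q ∧ s ∨ ¬¬¬q) ∧ ¬¬r)
= ¬¬¬q ∧ s ∨ ¬¬¬q ∨ ¬r
= ¬¬¬q ∨ ¬r
= ¬q ∨ ¬r

¬q ∨ ¬r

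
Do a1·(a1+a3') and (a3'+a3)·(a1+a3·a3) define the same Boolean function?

No

E1: a1·(a1+a3')
    = a1   — absorption
E2: (a3'+a3)·(a1+a3·a3)
    = a1+a3·a3   — complement / identity
    = a1+a3   — idempotence
These differ: at a1=0, a3=1, E1 = 0 but E2 = 1.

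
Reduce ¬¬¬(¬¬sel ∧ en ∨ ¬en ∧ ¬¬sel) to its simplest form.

¬sel

¬¬¬(¬¬sel ∧ en ∨ ¬en ∧ ¬¬sel)
= ¬¬¬¬¬sel   (distribution)
= ¬¬¬sel   (double negation)
= ¬sel   (double negation)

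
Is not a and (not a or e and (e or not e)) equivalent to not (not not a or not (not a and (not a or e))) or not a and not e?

Yes

E1: not a and (not a or e and (e or not e))
    = not a and (not a or e)   (complement / identity)
    = not a   (absorption)
E2: not (not not a or not (not a and (not a or e))) or not a and not e
    = not (not not a or not not a) or not a and not e   (absorption)
    = not a and not a or not a and not e   (De Morgan)
    = not a and (not a or not e)   (distribution)
    = not a   (absorption)
Both reduce to not a, so they are equivalent.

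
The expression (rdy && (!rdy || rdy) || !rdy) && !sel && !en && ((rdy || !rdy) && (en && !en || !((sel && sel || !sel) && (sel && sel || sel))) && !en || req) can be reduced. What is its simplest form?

!sel && !en

(rdy && (!rdy || rdy) || !rdy) && !sel && !en && ((rdy || !rdy) && (en && !en || !((sel && sel || !sel) && (sel && sel || sel))) && !en || req)
= (rdy || !rdy) && !sel && !en && ((rdy || !rdy) && (en && !en || !((sel && sel || !sel) && (sel && sel || sel))) && !en || req)
= (rdy || !rdy) && !sel && !en && ((rdy || !rdy) && (en && !en || !(!sel && sel || sel && sel)) && !en || req)
= (rdy || !rdy) && !sel && !en && ((rdy || !rdy) && (en && !en || !sel) && !en || req)
= (rdy || !rdy) && !sel && !en && ((rdy || !rdy) && !sel && !en || req)
= (rdy || !rdy) && !sel && !en
= !sel && !en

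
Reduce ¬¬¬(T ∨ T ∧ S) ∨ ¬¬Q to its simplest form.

¬¬¬(T ∨ T ∧ S) ∨ ¬¬Q
= ¬¬¬T ∨ ¬¬Q   — absorption
= ¬¬¬T ∨ Q   — double negation
= ¬T ∨ Q   — double negation

¬T ∨ Q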